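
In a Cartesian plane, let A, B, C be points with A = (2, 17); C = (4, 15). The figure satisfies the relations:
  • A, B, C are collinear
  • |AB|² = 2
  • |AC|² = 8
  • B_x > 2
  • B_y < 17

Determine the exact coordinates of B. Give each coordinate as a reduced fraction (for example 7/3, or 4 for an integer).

1. B_x = 3  [[A, B, C are collinear ⇒ -2x-2y+38=0] ∩ [|B−(2, 17)|²=2]]
2. B_y = 16  [[A, B, C are collinear ⇒ -2x-2y+38=0] ∩ [|B−(2, 17)|²=2]]
   so B = (3, 16)

B = (3, 16)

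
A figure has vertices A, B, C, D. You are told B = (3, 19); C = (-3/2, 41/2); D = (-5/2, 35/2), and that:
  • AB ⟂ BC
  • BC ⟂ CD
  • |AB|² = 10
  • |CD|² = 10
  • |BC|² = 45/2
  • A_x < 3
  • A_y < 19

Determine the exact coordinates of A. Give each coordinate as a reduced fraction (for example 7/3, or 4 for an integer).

1. A_x = 2  [[AB ⟂ BC ⇒ 9/2x-3/2y+15=0] ∩ [|A−(3, 19)|²=10]]
2. A_y = 16  [[AB ⟂ BC ⇒ 9/2x-3/2y+15=0] ∩ [|A−(3, 19)|²=10]]
   so A = (2, 16)

A = (2, 16)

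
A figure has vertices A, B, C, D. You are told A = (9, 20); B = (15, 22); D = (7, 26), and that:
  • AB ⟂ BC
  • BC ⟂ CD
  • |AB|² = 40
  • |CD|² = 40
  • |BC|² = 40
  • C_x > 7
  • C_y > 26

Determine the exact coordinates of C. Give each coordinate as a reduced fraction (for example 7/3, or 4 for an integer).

1. C_x = 13  [[AB ⟂ BC ⇒ 6x+2y-134=0] ∩ [|C−(7, 26)|²=40]]
2. C_y = 28  [[AB ⟂ BC ⇒ 6x+2y-134=0] ∩ [|C−(7, 26)|²=40]]
   so C = (13, 28)

C = (13, 28)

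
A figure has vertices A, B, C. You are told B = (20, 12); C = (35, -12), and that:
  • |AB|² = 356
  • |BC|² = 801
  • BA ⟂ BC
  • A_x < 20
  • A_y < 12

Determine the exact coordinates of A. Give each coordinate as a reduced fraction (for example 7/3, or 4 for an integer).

A = (4, 2)

1. A_x = 4  [[BA ⟂ BC ⇒ 15x-24y-12=0] ∩ [|A−(20, 12)|²=356]]
2. A_y = 2  [[BA ⟂ BC ⇒ 15x-24y-12=0] ∩ [|A−(20, 12)|²=356]]
   so A = (4, 2)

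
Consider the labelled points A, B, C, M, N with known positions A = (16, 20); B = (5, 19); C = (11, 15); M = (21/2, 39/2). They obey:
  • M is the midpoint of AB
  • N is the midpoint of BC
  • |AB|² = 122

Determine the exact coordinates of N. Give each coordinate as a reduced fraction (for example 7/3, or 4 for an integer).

N = (8, 17)

1. N_x = 8  [2·N = B+C = (5, 19)+(11, 15)]
2. N_y = 17  [2·N = B+C = (5, 19)+(11, 15)]
   so N = (8, 17)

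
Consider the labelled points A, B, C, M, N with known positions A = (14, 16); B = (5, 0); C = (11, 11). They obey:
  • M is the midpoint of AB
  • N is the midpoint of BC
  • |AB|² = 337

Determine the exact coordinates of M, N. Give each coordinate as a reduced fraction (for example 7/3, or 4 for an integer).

M = (19/2, 8)
N = (8, 11/2)

1. M_x = 19/2  [2·M = A+B = (14, 16)+(5, 0)]
2. M_y = 8  [2·M = A+B = (14, 16)+(5, 0)]
   so M = (19/2, 8)
3. N_x = 8  [2·N = B+C = (5, 0)+(11, 11)]
4. N_y = 11/2  [2·N = B+C = (5, 0)+(11, 11)]
   so N = (8, 11/2)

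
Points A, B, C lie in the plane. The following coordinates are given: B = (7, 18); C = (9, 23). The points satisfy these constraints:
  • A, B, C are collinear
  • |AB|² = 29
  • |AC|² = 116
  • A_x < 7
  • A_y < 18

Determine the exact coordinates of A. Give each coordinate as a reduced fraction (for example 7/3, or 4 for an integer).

1. A_x = 5  [[A, B, C are collinear ⇒ -5x+2y-1=0] ∩ [|A−(7, 18)|²=29]]
2. A_y = 13  [[A, B, C are collinear ⇒ -5x+2y-1=0] ∩ [|A−(7, 18)|²=29]]
   so A = (5, 13)

A = (5, 13)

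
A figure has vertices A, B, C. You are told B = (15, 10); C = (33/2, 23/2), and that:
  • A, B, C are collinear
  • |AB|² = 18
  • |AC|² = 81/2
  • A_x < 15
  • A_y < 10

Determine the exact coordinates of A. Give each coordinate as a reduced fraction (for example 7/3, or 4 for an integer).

1. A_x = 12  [[A, B, C are collinear ⇒ -3/2x+3/2y+15/2=0] ∩ [|A−(15, 10)|²=18]]
2. A_y = 7  [[A, B, C are collinear ⇒ -3/2x+3/2y+15/2=0] ∩ [|A−(15, 10)|²=18]]
   so A = (12, 7)

A = (12, 7)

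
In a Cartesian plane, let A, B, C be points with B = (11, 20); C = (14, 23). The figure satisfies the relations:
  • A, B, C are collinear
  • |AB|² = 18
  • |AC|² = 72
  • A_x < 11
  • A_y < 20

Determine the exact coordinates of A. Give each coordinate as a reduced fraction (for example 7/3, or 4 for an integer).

A = (8, 17)

1. A_x = 8  [[A, B, C are collinear ⇒ -3x+3y-27=0] ∩ [|A−(11, 20)|²=18]]
2. A_y = 17  [[A, B, C are collinear ⇒ -3x+3y-27=0] ∩ [|A−(11, 20)|²=18]]
   so A = (8, 17)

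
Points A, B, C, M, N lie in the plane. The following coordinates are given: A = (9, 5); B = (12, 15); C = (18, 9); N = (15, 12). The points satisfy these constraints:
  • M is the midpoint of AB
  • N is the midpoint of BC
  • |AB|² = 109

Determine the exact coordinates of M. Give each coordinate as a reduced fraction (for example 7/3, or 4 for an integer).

1. M_x = 21/2  [2·M = A+B = (9, 5)+(12, 15)]
2. M_y = 10  [2·M = A+B = (9, 5)+(12, 15)]
   so M = (21/2, 10)

M = (21/2, 10)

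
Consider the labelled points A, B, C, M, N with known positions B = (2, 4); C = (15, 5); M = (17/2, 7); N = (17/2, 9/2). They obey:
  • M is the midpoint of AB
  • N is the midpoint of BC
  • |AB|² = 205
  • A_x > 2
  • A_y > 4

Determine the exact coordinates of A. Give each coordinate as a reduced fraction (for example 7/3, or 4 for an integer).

A = (15, 10)

1. A_x = 15  [A = 2·M−B = 2·(17/2, 7)−(2, 4)]
2. A_y = 10  [A = 2·M−B = 2·(17/2, 7)−(2, 4)]
   so A = (15, 10)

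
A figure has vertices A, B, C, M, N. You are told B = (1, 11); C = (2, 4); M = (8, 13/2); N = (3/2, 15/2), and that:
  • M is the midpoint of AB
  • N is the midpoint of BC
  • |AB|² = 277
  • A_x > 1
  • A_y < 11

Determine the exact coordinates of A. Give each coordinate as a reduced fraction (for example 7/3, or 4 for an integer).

A = (15, 2)

1. A_x = 15  [A = 2·M−B = 2·(8, 13/2)−(1, 11)]
2. A_y = 2  [A = 2·M−B = 2·(8, 13/2)−(1, 11)]
   so A = (15, 2)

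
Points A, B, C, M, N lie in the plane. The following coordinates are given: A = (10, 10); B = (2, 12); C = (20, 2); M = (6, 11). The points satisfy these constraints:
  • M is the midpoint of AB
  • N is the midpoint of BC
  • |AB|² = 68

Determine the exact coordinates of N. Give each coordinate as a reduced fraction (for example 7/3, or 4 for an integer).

N = (11, 7)

1. N_x = 11  [2·N = B+C = (2, 12)+(20, 2)]
2. N_y = 7  [2·N = B+C = (2, 12)+(20, 2)]
   so N = (11, 7)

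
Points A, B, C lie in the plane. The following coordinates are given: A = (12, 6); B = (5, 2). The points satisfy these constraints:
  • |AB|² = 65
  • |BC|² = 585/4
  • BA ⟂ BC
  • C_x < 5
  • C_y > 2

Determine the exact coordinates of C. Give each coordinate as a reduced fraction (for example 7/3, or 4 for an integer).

1. C_x = -1  [[BA ⟂ BC ⇒ 7x+4y-43=0] ∩ [|C−(5, 2)|²=585/4]]
2. C_y = 25/2  [[BA ⟂ BC ⇒ 7x+4y-43=0] ∩ [|C−(5, 2)|²=585/4]]
   so C = (-1, 25/2)

C = (-1, 25/2)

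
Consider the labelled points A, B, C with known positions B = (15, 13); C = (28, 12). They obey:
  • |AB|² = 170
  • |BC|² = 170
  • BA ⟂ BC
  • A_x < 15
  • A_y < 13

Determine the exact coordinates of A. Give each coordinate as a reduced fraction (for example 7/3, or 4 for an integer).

1. A_x = 14  [[BA ⟂ BC ⇒ 13x-1y-182=0] ∩ [|A−(15, 13)|²=170]]
2. A_y = 0  [[BA ⟂ BC ⇒ 13x-1y-182=0] ∩ [|A−(15, 13)|²=170]]
   so A = (14, 0)

A = (14, 0)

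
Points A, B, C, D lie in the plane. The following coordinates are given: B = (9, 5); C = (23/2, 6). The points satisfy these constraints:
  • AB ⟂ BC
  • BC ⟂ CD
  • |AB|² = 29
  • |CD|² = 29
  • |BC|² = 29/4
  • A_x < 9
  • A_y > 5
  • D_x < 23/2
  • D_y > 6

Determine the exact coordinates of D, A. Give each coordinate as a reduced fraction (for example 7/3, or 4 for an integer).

D = (19/2, 11)
A = (7, 10)

1. D_x = 19/2  [[BC ⟂ CD ⇒ 5/2x+1y-139/4=0] ∩ [|D−(23/2, 6)|²=29]]
2. D_y = 11  [[BC ⟂ CD ⇒ 5/2x+1y-139/4=0] ∩ [|D−(23/2, 6)|²=29]]
   so D = (19/2, 11)
3. A_x = 7  [[AB ⟂ BC ⇒ -5/2x-1y+55/2=0] ∩ [|A−(9, 5)|²=29]]
4. A_y = 10  [[AB ⟂ BC ⇒ -5/2x-1y+55/2=0] ∩ [|A−(9, 5)|²=29]]
   so A = (7, 10)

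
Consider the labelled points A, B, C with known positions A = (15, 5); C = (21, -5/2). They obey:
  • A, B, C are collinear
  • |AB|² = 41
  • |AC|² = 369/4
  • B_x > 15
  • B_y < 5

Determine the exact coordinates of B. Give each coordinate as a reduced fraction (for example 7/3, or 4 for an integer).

B = (19, 0)

1. B_x = 19  [[A, B, C are collinear ⇒ -15/2x-6y+285/2=0] ∩ [|B−(15, 5)|²=41]]
2. B_y = 0  [[A, B, C are collinear ⇒ -15/2x-6y+285/2=0] ∩ [|B−(15, 5)|²=41]]
   so B = (19, 0)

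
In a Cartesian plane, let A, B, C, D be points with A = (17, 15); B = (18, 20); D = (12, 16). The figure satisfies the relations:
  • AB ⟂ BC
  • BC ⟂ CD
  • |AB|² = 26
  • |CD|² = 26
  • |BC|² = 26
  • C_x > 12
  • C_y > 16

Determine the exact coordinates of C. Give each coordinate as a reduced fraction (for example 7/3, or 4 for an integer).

1. C_x = 13  [[AB ⟂ BC ⇒ 1x+5y-118=0] ∩ [|C−(12, 16)|²=26]]
2. C_y = 21  [[AB ⟂ BC ⇒ 1x+5y-118=0] ∩ [|C−(12, 16)|²=26]]
   so C = (13, 21)

C = (13, 21)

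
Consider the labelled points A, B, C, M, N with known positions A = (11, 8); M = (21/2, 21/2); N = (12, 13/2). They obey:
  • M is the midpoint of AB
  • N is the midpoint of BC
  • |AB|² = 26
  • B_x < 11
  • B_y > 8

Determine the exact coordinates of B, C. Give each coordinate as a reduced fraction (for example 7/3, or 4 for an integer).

1. B_x = 10  [B = 2·M−A = 2·(21/2, 21/2)−(11, 8)]
2. B_y = 13  [B = 2·M−A = 2·(21/2, 21/2)−(11, 8)]
   so B = (10, 13)
3. C_x = 14  [C = 2·N−B = 2·(12, 13/2)−(10, 13)]
4. C_y = 0  [C = 2·N−B = 2·(12, 13/2)−(10, 13)]
   so C = (14, 0)

B = (10, 13)
C = (14, 0)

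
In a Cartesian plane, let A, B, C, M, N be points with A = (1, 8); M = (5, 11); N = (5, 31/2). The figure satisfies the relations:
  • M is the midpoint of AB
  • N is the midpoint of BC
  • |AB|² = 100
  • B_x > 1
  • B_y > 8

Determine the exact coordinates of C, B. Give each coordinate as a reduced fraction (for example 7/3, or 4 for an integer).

1. B_x = 9  [B = 2·M−A = 2·(5, 11)−(1, 8)]
2. B_y = 14  [B = 2·M−A = 2·(5, 11)−(1, 8)]
   so B = (9, 14)
3. C_x = 1  [C = 2·N−B = 2·(5, 31/2)−(9, 14)]
4. C_y = 17  [C = 2·N−B = 2·(5, 31/2)−(9, 14)]
   so C = (1, 17)

C = (1, 17)
B = (9, 14)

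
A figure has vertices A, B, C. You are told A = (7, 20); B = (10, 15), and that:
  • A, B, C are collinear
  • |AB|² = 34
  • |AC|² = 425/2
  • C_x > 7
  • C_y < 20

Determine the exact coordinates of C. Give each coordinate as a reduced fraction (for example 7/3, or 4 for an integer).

1. C_x = 29/2  [[A, B, C are collinear ⇒ 5x+3y-95=0] ∩ [|C−(7, 20)|²=425/2]]
2. C_y = 15/2  [[A, B, C are collinear ⇒ 5x+3y-95=0] ∩ [|C−(7, 20)|²=425/2]]
   so C = (29/2, 15/2)

C = (29/2, 15/2)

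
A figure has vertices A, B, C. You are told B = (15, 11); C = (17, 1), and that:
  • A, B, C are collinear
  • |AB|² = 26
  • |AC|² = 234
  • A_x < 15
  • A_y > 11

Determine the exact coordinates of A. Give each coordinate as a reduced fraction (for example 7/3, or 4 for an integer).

A = (14, 16)

1. A_x = 14  [[A, B, C are collinear ⇒ 10x+2y-172=0] ∩ [|A−(15, 11)|²=26]]
2. A_y = 16  [[A, B, C are collinear ⇒ 10x+2y-172=0] ∩ [|A−(15, 11)|²=26]]
   so A = (14, 16)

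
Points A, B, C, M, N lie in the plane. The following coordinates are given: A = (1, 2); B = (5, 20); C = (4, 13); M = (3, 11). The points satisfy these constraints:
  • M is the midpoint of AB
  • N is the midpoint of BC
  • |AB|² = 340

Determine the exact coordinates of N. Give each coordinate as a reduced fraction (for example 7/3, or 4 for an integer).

1. N_x = 9/2  [2·N = B+C = (5, 20)+(4, 13)]
2. N_y = 33/2  [2·N = B+C = (5, 20)+(4, 13)]
   so N = (9/2, 33/2)

N = (9/2, 33/2)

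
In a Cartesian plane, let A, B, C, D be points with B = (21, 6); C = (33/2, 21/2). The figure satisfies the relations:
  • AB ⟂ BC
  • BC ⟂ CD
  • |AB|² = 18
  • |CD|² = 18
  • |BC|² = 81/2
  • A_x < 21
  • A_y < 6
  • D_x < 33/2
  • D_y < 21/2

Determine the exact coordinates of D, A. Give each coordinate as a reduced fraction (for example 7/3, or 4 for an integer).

D = (27/2, 15/2)
A = (18, 3)

1. D_x = 27/2  [[BC ⟂ CD ⇒ -9/2x+9/2y+27=0] ∩ [|D−(33/2, 21/2)|²=18]]
2. D_y = 15/2  [[BC ⟂ CD ⇒ -9/2x+9/2y+27=0] ∩ [|D−(33/2, 21/2)|²=18]]
   so D = (27/2, 15/2)
3. A_x = 18  [[AB ⟂ BC ⇒ 9/2x-9/2y-135/2=0] ∩ [|A−(21, 6)|²=18]]
4. A_y = 3  [[AB ⟂ BC ⇒ 9/2x-9/2y-135/2=0] ∩ [|A−(21, 6)|²=18]]
   so A = (18, 3)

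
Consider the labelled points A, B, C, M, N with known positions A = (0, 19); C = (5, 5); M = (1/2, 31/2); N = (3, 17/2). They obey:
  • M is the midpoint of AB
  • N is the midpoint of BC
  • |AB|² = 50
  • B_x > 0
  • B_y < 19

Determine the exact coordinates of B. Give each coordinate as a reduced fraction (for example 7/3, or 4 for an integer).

1. B_x = 1  [B = 2·M−A = 2·(1/2, 31/2)−(0, 19)]
2. B_y = 12  [B = 2·M−A = 2·(1/2, 31/2)−(0, 19)]
   so B = (1, 12)

B = (1, 12)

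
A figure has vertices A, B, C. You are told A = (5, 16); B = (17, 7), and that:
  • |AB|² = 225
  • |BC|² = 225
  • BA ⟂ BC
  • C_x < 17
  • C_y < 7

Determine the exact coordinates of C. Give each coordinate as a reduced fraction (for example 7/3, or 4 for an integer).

C = (8, -5)

1. C_x = 8  [[BA ⟂ BC ⇒ -12x+9y+141=0] ∩ [|C−(17, 7)|²=225]]
2. C_y = -5  [[BA ⟂ BC ⇒ -12x+9y+141=0] ∩ [|C−(17, 7)|²=225]]
   so C = (8, -5)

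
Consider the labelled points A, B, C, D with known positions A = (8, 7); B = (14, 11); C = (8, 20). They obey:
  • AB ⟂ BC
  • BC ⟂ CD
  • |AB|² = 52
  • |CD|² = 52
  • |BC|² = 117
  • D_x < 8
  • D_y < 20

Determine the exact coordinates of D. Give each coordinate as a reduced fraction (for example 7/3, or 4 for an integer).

1. D_x = 2  [[BC ⟂ CD ⇒ -6x+9y-132=0] ∩ [|D−(8, 20)|²=52]]
2. D_y = 16  [[BC ⟂ CD ⇒ -6x+9y-132=0] ∩ [|D−(8, 20)|²=52]]
   so D = (2, 16)

D = (2, 16)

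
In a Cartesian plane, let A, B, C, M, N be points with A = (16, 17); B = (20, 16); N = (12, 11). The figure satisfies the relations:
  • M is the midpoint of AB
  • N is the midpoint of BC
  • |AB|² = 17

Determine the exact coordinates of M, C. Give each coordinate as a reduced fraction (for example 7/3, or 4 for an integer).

1. M_x = 18  [2·M = A+B = (16, 17)+(20, 16)]
2. M_y = 33/2  [2·M = A+B = (16, 17)+(20, 16)]
   so M = (18, 33/2)
3. C_x = 4  [C = 2·N−B = 2·(12, 11)−(20, 16)]
4. C_y = 6  [C = 2·N−B = 2·(12, 11)−(20, 16)]
   so C = (4, 6)

M = (18, 33/2)
C = (4, 6)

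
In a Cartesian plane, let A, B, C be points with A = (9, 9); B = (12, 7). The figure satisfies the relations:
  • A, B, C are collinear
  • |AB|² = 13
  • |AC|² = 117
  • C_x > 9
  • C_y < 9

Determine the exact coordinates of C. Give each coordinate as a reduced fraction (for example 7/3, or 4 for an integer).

C = (18, 3)

1. C_x = 18  [[A, B, C are collinear ⇒ 2x+3y-45=0] ∩ [|C−(9, 9)|²=117]]
2. C_y = 3  [[A, B, C are collinear ⇒ 2x+3y-45=0] ∩ [|C−(9, 9)|²=117]]
   so C = (18, 3)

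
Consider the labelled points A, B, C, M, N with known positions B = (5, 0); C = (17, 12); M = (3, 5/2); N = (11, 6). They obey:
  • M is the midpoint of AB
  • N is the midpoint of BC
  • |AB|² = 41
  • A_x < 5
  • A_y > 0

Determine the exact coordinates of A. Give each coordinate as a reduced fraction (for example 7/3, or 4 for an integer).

1. A_x = 1  [A = 2·M−B = 2·(3, 5/2)−(5, 0)]
2. A_y = 5  [A = 2·M−B = 2·(3, 5/2)−(5, 0)]
   so A = (1, 5)

A = (1, 5)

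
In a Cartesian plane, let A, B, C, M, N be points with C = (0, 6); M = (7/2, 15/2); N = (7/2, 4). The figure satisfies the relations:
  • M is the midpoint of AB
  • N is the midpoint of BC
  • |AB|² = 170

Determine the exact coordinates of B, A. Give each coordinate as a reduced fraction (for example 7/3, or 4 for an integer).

1. B_x = 7  [B = 2·N−C = 2·(7/2, 4)−(0, 6)]
2. B_y = 2  [B = 2·N−C = 2·(7/2, 4)−(0, 6)]
   so B = (7, 2)
3. A_x = 0  [A = 2·M−B = 2·(7/2, 15/2)−(7, 2)]
4. A_y = 13  [A = 2·M−B = 2·(7/2, 15/2)−(7, 2)]
   so A = (0, 13)

B = (7, 2)
A = (0, 13)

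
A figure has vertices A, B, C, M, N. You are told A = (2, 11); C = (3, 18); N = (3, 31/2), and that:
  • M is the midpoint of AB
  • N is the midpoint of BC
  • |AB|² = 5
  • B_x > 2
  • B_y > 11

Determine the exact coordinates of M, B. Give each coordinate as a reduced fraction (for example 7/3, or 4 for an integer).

M = (5/2, 12)
B = (3, 13)

1. B_x = 3  [B = 2·N−C = 2·(3, 31/2)−(3, 18)]
2. B_y = 13  [B = 2·N−C = 2·(3, 31/2)−(3, 18)]
   so B = (3, 13)
3. M_x = 5/2  [2·M = A+B = (2, 11)+(3, 13)]
4. M_y = 12  [2·M = A+B = (2, 11)+(3, 13)]
   so M = (5/2, 12)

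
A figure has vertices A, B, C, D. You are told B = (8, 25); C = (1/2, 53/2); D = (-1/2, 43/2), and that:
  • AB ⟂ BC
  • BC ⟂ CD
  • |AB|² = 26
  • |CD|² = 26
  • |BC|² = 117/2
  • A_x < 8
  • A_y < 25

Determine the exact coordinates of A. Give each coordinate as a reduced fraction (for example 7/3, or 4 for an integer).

1. A_x = 7  [[AB ⟂ BC ⇒ 15/2x-3/2y-45/2=0] ∩ [|A−(8, 25)|²=26]]
2. A_y = 20  [[AB ⟂ BC ⇒ 15/2x-3/2y-45/2=0] ∩ [|A−(8, 25)|²=26]]
   so A = (7, 20)

A = (7, 20)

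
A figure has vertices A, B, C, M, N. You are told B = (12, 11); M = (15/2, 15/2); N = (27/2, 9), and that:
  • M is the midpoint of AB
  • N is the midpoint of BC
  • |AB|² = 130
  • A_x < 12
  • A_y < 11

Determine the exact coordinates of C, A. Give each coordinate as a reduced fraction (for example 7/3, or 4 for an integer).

C = (15, 7)
A = (3, 4)

1. A_x = 3  [A = 2·M−B = 2·(15/2, 15/2)−(12, 11)]
2. A_y = 4  [A = 2·M−B = 2·(15/2, 15/2)−(12, 11)]
   so A = (3, 4)
3. C_x = 15  [C = 2·N−B = 2·(27/2, 9)−(12, 11)]
4. C_y = 7  [C = 2·N−B = 2·(27/2, 9)−(12, 11)]
   so C = (15, 7)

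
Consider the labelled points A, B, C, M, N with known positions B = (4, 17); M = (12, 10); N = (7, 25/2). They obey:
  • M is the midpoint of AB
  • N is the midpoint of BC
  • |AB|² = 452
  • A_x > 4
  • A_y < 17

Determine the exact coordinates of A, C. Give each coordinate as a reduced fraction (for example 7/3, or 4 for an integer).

1. A_x = 20  [A = 2·M−B = 2·(12, 10)−(4, 17)]
2. A_y = 3  [A = 2·M−B = 2·(12, 10)−(4, 17)]
   so A = (20, 3)
3. C_x = 10  [C = 2·N−B = 2·(7, 25/2)−(4, 17)]
4. C_y = 8  [C = 2·N−B = 2·(7, 25/2)−(4, 17)]
   so C = (10, 8)

A = (20, 3)
C = (10, 8)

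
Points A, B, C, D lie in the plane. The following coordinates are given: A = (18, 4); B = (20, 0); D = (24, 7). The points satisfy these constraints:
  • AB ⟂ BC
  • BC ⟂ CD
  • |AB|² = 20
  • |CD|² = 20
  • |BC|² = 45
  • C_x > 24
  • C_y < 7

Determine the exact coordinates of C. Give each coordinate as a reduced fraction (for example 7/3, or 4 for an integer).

1. C_x = 26  [[AB ⟂ BC ⇒ 2x-4y-40=0] ∩ [|C−(24, 7)|²=20]]
2. C_y = 3  [[AB ⟂ BC ⇒ 2x-4y-40=0] ∩ [|C−(24, 7)|²=20]]
   so C = (26, 3)

C = (26, 3)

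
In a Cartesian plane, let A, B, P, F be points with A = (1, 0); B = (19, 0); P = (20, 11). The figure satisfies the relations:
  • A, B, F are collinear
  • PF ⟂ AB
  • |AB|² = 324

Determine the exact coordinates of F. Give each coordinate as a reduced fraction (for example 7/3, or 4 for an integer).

1. F_x = 20  [[A, B, F are collinear ⇒ 18y=0] ∩ [PF ⟂ AB ⇒ 18x-360=0]]
2. F_y = 0  [[A, B, F are collinear ⇒ 18y=0] ∩ [PF ⟂ AB ⇒ 18x-360=0]]
   so F = (20, 0)

F = (20, 0)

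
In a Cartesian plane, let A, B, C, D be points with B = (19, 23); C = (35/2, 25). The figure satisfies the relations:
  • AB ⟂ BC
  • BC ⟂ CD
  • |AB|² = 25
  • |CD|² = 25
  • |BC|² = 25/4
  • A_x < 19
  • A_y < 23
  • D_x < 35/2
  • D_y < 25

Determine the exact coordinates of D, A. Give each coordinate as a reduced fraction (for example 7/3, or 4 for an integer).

D = (27/2, 22)
A = (15, 20)

1. D_x = 27/2  [[BC ⟂ CD ⇒ -3/2x+2y-95/4=0] ∩ [|D−(35/2, 25)|²=25]]
2. D_y = 22  [[BC ⟂ CD ⇒ -3/2x+2y-95/4=0] ∩ [|D−(35/2, 25)|²=25]]
   so D = (27/2, 22)
3. A_x = 15  [[AB ⟂ BC ⇒ 3/2x-2y+35/2=0] ∩ [|A−(19, 23)|²=25]]
4. A_y = 20  [[AB ⟂ BC ⇒ 3/2x-2y+35/2=0] ∩ [|A−(19, 23)|²=25]]
   so A = (15, 20)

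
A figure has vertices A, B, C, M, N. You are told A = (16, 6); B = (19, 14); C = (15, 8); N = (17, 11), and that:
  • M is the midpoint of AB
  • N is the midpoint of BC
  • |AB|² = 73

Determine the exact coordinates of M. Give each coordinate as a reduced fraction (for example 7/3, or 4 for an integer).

1. M_x = 35/2  [2·M = A+B = (16, 6)+(19, 14)]
2. M_y = 10  [2·M = A+B = (16, 6)+(19, 14)]
   so M = (35/2, 10)

M = (35/2, 10)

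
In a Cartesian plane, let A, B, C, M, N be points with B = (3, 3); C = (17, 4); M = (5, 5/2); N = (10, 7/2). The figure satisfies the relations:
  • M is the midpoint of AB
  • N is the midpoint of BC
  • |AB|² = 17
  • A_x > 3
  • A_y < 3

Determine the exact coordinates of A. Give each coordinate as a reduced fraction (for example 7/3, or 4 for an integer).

1. A_x = 7  [A = 2·M−B = 2·(5, 5/2)−(3, 3)]
2. A_y = 2  [A = 2·M−B = 2·(5, 5/2)−(3, 3)]
   so A = (7, 2)

A = (7, 2)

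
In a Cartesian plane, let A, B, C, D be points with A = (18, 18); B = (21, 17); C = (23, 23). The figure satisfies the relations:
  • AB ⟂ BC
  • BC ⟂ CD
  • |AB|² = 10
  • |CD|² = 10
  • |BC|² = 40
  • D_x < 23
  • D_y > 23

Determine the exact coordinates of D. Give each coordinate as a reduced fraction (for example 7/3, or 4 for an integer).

1. D_x = 20  [[BC ⟂ CD ⇒ 2x+6y-184=0] ∩ [|D−(23, 23)|²=10]]
2. D_y = 24  [[BC ⟂ CD ⇒ 2x+6y-184=0] ∩ [|D−(23, 23)|²=10]]
   so D = (20, 24)

D = (20, 24)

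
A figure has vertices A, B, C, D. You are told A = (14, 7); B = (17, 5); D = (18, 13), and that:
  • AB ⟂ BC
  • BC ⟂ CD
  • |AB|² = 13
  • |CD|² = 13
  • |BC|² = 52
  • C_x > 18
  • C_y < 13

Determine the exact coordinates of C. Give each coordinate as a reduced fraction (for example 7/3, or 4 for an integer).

1. C_x = 21  [[AB ⟂ BC ⇒ 3x-2y-41=0] ∩ [|C−(18, 13)|²=13]]
2. C_y = 11  [[AB ⟂ BC ⇒ 3x-2y-41=0] ∩ [|C−(18, 13)|²=13]]
   so C = (21, 11)

C = (21, 11)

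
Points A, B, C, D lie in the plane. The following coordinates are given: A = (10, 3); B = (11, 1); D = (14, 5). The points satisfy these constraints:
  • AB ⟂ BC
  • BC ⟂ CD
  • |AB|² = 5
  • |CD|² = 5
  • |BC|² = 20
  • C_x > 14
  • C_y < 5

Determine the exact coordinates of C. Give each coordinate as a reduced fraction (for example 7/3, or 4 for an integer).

1. C_x = 15  [[AB ⟂ BC ⇒ 1x-2y-9=0] ∩ [|C−(14, 5)|²=5]]
2. C_y = 3  [[AB ⟂ BC ⇒ 1x-2y-9=0] ∩ [|C−(14, 5)|²=5]]
   so C = (15, 3)

C = (15, 3)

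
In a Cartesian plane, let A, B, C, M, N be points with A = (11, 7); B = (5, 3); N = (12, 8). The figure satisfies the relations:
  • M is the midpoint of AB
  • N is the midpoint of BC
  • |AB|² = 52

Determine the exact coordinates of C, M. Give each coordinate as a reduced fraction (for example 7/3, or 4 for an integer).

1. M_x = 8  [2·M = A+B = (11, 7)+(5, 3)]
2. M_y = 5  [2·M = A+B = (11, 7)+(5, 3)]
   so M = (8, 5)
3. C_x = 19  [C = 2·N−B = 2·(12, 8)−(5, 3)]
4. C_y = 13  [C = 2·N−B = 2·(12, 8)−(5, 3)]
   so C = (19, 13)

C = (19, 13)
M = (8, 5)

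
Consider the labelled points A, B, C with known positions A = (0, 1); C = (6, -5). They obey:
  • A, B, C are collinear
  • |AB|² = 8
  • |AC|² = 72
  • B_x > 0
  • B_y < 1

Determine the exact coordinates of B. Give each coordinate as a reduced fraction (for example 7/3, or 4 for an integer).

1. B_x = 2  [[A, B, C are collinear ⇒ -6x-6y+6=0] ∩ [|B−(0, 1)|²=8]]
2. B_y = -1  [[A, B, C are collinear ⇒ -6x-6y+6=0] ∩ [|B−(0, 1)|²=8]]
   so B = (2, -1)

B = (2, -1)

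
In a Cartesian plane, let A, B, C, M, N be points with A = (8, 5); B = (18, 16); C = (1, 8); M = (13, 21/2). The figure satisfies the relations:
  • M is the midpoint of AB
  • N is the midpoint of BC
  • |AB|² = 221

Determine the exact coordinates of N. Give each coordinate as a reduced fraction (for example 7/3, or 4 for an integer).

N = (19/2, 12)

1. N_x = 19/2  [2·N = B+C = (18, 16)+(1, 8)]
2. N_y = 12  [2·N = B+C = (18, 16)+(1, 8)]
   so N = (19/2, 12)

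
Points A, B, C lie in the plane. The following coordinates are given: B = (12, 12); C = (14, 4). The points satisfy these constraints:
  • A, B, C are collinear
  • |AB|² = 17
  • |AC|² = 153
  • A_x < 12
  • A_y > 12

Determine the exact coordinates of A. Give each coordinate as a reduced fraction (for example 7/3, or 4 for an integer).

1. A_x = 11  [[A, B, C are collinear ⇒ 8x+2y-120=0] ∩ [|A−(12, 12)|²=17]]
2. A_y = 16  [[A, B, C are collinear ⇒ 8x+2y-120=0] ∩ [|A−(12, 12)|²=17]]
   so A = (11, 16)

A = (11, 16)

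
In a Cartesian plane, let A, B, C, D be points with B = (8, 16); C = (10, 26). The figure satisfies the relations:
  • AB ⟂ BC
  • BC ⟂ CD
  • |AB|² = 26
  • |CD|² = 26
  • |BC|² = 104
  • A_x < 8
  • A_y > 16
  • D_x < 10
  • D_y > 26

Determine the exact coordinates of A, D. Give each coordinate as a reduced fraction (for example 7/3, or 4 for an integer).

A = (3, 17)
D = (5, 27)

1. A_x = 3  [[AB ⟂ BC ⇒ -2x-10y+176=0] ∩ [|A−(8, 16)|²=26]]
2. A_y = 17  [[AB ⟂ BC ⇒ -2x-10y+176=0] ∩ [|A−(8, 16)|²=26]]
   so A = (3, 17)
3. D_x = 5  [[BC ⟂ CD ⇒ 2x+10y-280=0] ∩ [|D−(10, 26)|²=26]]
4. D_y = 27  [[BC ⟂ CD ⇒ 2x+10y-280=0] ∩ [|D−(10, 26)|²=26]]
   so D = (5, 27)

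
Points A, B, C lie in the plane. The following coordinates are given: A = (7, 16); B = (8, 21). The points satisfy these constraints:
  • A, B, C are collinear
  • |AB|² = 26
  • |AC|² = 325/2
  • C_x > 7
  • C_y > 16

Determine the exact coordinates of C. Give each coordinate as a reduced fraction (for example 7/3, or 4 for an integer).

C = (19/2, 57/2)

1. C_x = 19/2  [[A, B, C are collinear ⇒ -5x+1y+19=0] ∩ [|C−(7, 16)|²=325/2]]
2. C_y = 57/2  [[A, B, C are collinear ⇒ -5x+1y+19=0] ∩ [|C−(7, 16)|²=325/2]]
   so C = (19/2, 57/2)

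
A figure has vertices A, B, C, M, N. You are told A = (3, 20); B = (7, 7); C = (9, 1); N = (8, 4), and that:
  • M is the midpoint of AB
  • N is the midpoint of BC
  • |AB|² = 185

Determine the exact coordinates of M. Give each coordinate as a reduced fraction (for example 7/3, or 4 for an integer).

1. M_x = 5  [2·M = A+B = (3, 20)+(7, 7)]
2. M_y = 27/2  [2·M = A+B = (3, 20)+(7, 7)]
   so M = (5, 27/2)

M = (5, 27/2)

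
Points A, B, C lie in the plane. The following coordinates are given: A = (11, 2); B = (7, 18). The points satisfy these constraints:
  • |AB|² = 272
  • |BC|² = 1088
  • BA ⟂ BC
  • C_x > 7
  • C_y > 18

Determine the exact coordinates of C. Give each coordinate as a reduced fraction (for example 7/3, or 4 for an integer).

C = (39, 26)

1. C_x = 39  [[BA ⟂ BC ⇒ 4x-16y+260=0] ∩ [|C−(7, 18)|²=1088]]
2. C_y = 26  [[BA ⟂ BC ⇒ 4x-16y+260=0] ∩ [|C−(7, 18)|²=1088]]
   so C = (39, 26)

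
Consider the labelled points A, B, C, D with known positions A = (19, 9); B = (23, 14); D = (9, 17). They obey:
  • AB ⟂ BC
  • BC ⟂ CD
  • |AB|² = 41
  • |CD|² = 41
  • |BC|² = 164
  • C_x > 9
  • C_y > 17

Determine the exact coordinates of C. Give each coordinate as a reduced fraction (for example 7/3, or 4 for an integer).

1. C_x = 13  [[AB ⟂ BC ⇒ 4x+5y-162=0] ∩ [|C−(9, 17)|²=41]]
2. C_y = 22  [[AB ⟂ BC ⇒ 4x+5y-162=0] ∩ [|C−(9, 17)|²=41]]
   so C = (13, 22)

C = (13, 22)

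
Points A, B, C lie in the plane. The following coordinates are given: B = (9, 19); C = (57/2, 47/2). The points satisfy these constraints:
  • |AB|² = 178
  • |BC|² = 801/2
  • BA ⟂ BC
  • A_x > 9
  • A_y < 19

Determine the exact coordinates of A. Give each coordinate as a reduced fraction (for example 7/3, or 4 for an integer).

1. A_x = 12  [[BA ⟂ BC ⇒ 39/2x+9/2y-261=0] ∩ [|A−(9, 19)|²=178]]
2. A_y = 6  [[BA ⟂ BC ⇒ 39/2x+9/2y-261=0] ∩ [|A−(9, 19)|²=178]]
   so A = (12, 6)

A = (12, 6)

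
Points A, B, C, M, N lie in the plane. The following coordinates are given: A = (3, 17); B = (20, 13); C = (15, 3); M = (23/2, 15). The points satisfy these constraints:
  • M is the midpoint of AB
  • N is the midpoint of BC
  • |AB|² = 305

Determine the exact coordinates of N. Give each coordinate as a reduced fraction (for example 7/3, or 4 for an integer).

N = (35/2, 8)

1. N_x = 35/2  [2·N = B+C = (20, 13)+(15, 3)]
2. N_y = 8  [2·N = B+C = (20, 13)+(15, 3)]
   so N = (35/2, 8)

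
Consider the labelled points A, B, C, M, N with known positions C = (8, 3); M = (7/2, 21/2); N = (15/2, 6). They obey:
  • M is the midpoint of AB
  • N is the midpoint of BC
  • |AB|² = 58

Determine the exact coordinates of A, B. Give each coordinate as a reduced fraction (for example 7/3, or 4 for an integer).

A = (0, 12)
B = (7, 9)

1. B_x = 7  [B = 2·N−C = 2·(15/2, 6)−(8, 3)]
2. B_y = 9  [B = 2·N−C = 2·(15/2, 6)−(8, 3)]
   so B = (7, 9)
3. A_x = 0  [A = 2·M−B = 2·(7/2, 21/2)−(7, 9)]
4. A_y = 12  [A = 2·M−B = 2·(7/2, 21/2)−(7, 9)]
   so A = (0, 12)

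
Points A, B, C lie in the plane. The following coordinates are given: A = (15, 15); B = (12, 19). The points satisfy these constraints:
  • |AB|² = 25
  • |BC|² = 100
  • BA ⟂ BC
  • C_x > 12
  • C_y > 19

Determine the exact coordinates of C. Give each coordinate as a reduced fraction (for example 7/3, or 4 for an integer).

C = (20, 25)

1. C_x = 20  [[BA ⟂ BC ⇒ 3x-4y+40=0] ∩ [|C−(12, 19)|²=100]]
2. C_y = 25  [[BA ⟂ BC ⇒ 3x-4y+40=0] ∩ [|C−(12, 19)|²=100]]
   so C = (20, 25)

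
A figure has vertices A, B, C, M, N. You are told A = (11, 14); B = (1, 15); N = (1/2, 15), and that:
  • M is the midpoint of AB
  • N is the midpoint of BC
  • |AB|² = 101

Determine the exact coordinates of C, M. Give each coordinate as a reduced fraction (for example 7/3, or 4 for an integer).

1. M_x = 6  [2·M = A+B = (11, 14)+(1, 15)]
2. M_y = 29/2  [2·M = A+B = (11, 14)+(1, 15)]
   so M = (6, 29/2)
3. C_x = 0  [C = 2·N−B = 2·(1/2, 15)−(1, 15)]
4. C_y = 15  [C = 2·N−B = 2·(1/2, 15)−(1, 15)]
   so C = (0, 15)

C = (0, 15)
M = (6, 29/2)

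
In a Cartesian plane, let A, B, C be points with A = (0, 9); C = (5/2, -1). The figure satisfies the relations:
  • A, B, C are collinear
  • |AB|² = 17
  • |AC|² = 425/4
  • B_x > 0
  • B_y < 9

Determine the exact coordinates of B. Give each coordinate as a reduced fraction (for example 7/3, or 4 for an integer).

B = (1, 5)

1. B_x = 1  [[A, B, C are collinear ⇒ -10x-5/2y+45/2=0] ∩ [|B−(0, 9)|²=17]]
2. B_y = 5  [[A, B, C are collinear ⇒ -10x-5/2y+45/2=0] ∩ [|B−(0, 9)|²=17]]
   so B = (1, 5)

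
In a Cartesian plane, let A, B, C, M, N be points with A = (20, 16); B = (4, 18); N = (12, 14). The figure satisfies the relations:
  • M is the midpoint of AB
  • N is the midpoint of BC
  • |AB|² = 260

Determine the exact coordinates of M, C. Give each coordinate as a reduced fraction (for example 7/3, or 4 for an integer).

1. M_x = 12  [2·M = A+B = (20, 16)+(4, 18)]
2. M_y = 17  [2·M = A+B = (20, 16)+(4, 18)]
   so M = (12, 17)
3. C_x = 20  [C = 2·N−B = 2·(12, 14)−(4, 18)]
4. C_y = 10  [C = 2·N−B = 2·(12, 14)−(4, 18)]
   so C = (20, 10)

M = (12, 17)
C = (20, 10)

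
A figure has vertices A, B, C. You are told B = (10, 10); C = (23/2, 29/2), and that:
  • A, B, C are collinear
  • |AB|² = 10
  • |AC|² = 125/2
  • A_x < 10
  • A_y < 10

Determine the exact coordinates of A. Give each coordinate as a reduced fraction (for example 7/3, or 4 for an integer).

1. A_x = 9  [[A, B, C are collinear ⇒ -9/2x+3/2y+30=0] ∩ [|A−(10, 10)|²=10]]
2. A_y = 7  [[A, B, C are collinear ⇒ -9/2x+3/2y+30=0] ∩ [|A−(10, 10)|²=10]]
   so A = (9, 7)

A = (9, 7)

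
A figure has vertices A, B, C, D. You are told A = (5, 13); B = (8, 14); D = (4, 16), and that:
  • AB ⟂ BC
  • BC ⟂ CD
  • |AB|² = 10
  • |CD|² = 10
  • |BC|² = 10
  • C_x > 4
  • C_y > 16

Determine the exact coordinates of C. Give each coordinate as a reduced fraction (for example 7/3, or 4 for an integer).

C = (7, 17)

1. C_x = 7  [[AB ⟂ BC ⇒ 3x+1y-38=0] ∩ [|C−(4, 16)|²=10]]
2. C_y = 17  [[AB ⟂ BC ⇒ 3x+1y-38=0] ∩ [|C−(4, 16)|²=10]]
   so C = (7, 17)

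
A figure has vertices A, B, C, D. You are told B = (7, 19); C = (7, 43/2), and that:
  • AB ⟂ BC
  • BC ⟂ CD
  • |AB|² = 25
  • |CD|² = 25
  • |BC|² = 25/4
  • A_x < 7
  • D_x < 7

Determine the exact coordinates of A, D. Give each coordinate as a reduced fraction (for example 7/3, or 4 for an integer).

1. A_x = 2  [[AB ⟂ BC ⇒ -5/2y+95/2=0] ∩ [|A−(7, 19)|²=25]]
2. A_y = 19  [[AB ⟂ BC ⇒ -5/2y+95/2=0] ∩ [|A−(7, 19)|²=25]]
   so A = (2, 19)
3. D_x = 2  [[BC ⟂ CD ⇒ 5/2y-215/4=0] ∩ [|D−(7, 43/2)|²=25]]
4. D_y = 43/2  [[BC ⟂ CD ⇒ 5/2y-215/4=0] ∩ [|D−(7, 43/2)|²=25]]
   so D = (2, 43/2)

A = (2, 19)
D = (2, 43/2)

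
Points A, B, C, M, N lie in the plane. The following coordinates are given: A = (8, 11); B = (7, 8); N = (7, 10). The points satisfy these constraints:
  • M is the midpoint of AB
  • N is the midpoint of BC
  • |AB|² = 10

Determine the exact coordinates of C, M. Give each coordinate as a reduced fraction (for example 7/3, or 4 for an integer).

1. M_x = 15/2  [2·M = A+B = (8, 11)+(7, 8)]
2. M_y = 19/2  [2·M = A+B = (8, 11)+(7, 8)]
   so M = (15/2, 19/2)
3. C_x = 7  [C = 2·N−B = 2·(7, 10)−(7, 8)]
4. C_y = 12  [C = 2·N−B = 2·(7, 10)−(7, 8)]
   so C = (7, 12)

C = (7, 12)
M = (15/2, 19/2)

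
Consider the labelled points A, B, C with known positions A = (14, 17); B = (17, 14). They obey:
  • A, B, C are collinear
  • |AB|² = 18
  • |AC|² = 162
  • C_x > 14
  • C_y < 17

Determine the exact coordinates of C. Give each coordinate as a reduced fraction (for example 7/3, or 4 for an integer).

1. C_x = 23  [[A, B, C are collinear ⇒ 3x+3y-93=0] ∩ [|C−(14, 17)|²=162]]
2. C_y = 8  [[A, B, C are collinear ⇒ 3x+3y-93=0] ∩ [|C−(14, 17)|²=162]]
   so C = (23, 8)

C = (23, 8)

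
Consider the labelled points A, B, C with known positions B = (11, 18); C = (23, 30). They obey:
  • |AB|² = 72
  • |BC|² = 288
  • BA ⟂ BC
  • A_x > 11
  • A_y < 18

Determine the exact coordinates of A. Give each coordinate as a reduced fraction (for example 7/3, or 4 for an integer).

A = (17, 12)

1. A_x = 17  [[BA ⟂ BC ⇒ 12x+12y-348=0] ∩ [|A−(11, 18)|²=72]]
2. A_y = 12  [[BA ⟂ BC ⇒ 12x+12y-348=0] ∩ [|A−(11, 18)|²=72]]
   so A = (17, 12)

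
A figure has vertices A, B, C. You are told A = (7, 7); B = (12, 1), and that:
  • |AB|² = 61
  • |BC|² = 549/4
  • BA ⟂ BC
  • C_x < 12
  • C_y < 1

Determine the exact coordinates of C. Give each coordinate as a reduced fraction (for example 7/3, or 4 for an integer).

C = (3, -13/2)

1. C_x = 3  [[BA ⟂ BC ⇒ -5x+6y+54=0] ∩ [|C−(12, 1)|²=549/4]]
2. C_y = -13/2  [[BA ⟂ BC ⇒ -5x+6y+54=0] ∩ [|C−(12, 1)|²=549/4]]
   so C = (3, -13/2)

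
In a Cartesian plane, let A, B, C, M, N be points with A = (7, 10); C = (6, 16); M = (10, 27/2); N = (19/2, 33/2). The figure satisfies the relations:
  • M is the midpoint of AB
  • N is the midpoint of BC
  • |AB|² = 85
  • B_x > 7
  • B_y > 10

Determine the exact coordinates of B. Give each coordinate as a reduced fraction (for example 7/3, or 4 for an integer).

B = (13, 17)

1. B_x = 13  [B = 2·M−A = 2·(10, 27/2)−(7, 10)]
2. B_y = 17  [B = 2·M−A = 2·(10, 27/2)−(7, 10)]
   so B = (13, 17)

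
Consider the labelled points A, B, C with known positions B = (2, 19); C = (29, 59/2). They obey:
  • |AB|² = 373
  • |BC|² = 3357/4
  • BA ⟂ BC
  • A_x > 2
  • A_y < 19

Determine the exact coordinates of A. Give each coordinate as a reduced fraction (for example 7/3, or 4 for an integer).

1. A_x = 9  [[BA ⟂ BC ⇒ 27x+21/2y-507/2=0] ∩ [|A−(2, 19)|²=373]]
2. A_y = 1  [[BA ⟂ BC ⇒ 27x+21/2y-507/2=0] ∩ [|A−(2, 19)|²=373]]
   so A = (9, 1)

A = (9, 1)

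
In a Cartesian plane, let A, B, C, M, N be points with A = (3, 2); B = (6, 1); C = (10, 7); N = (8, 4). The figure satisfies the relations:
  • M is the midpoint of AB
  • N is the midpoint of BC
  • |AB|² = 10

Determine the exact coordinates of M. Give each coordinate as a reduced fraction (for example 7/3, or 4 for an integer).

1. M_x = 9/2  [2·M = A+B = (3, 2)+(6, 1)]
2. M_y = 3/2  [2·M = A+B = (3, 2)+(6, 1)]
   so M = (9/2, 3/2)

M = (9/2, 3/2)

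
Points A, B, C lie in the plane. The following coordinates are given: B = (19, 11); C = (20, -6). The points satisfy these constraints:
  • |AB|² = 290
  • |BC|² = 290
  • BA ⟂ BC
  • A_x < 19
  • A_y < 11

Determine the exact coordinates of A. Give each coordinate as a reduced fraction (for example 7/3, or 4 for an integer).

A = (2, 10)

1. A_x = 2  [[BA ⟂ BC ⇒ 1x-17y+168=0] ∩ [|A−(19, 11)|²=290]]
2. A_y = 10  [[BA ⟂ BC ⇒ 1x-17y+168=0] ∩ [|A−(19, 11)|²=290]]
   so A = (2, 10)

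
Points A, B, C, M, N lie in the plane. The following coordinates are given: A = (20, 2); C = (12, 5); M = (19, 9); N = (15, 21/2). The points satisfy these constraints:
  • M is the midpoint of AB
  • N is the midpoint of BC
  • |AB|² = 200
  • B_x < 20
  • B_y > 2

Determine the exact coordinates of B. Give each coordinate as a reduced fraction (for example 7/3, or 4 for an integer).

B = (18, 16)

1. B_x = 18  [B = 2·M−A = 2·(19, 9)−(20, 2)]
2. B_y = 16  [B = 2·M−A = 2·(19, 9)−(20, 2)]
   so B = (18, 16)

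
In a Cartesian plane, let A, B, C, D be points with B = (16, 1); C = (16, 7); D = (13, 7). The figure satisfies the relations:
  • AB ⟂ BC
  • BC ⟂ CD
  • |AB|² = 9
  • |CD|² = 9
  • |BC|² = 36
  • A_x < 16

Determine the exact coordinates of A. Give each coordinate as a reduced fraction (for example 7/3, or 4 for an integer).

A = (13, 1)

1. A_x = 13  [[AB ⟂ BC ⇒ -6y+6=0] ∩ [|A−(16, 1)|²=9]]
2. A_y = 1  [[AB ⟂ BC ⇒ -6y+6=0] ∩ [|A−(16, 1)|²=9]]
   so A = (13, 1)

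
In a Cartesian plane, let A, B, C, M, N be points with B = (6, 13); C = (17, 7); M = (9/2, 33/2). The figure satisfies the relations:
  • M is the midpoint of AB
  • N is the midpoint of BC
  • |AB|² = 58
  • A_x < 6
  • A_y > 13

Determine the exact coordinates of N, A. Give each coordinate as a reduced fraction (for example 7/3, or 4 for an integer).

1. A_x = 3  [A = 2·M−B = 2·(9/2, 33/2)−(6, 13)]
2. A_y = 20  [A = 2·M−B = 2·(9/2, 33/2)−(6, 13)]
   so A = (3, 20)
3. N_x = 23/2  [2·N = B+C = (6, 13)+(17, 7)]
4. N_y = 10  [2·N = B+C = (6, 13)+(17, 7)]
   so N = (23/2, 10)

N = (23/2, 10)
A = (3, 20)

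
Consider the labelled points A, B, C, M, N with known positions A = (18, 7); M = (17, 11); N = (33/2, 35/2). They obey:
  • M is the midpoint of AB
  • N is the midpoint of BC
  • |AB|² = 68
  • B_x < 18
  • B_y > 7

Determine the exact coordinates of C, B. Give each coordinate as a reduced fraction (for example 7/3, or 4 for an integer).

C = (17, 20)
B = (16, 15)

1. B_x = 16  [B = 2·M−A = 2·(17, 11)−(18, 7)]
2. B_y = 15  [B = 2·M−A = 2·(17, 11)−(18, 7)]
   so B = (16, 15)
3. C_x = 17  [C = 2·N−B = 2·(33/2, 35/2)−(16, 15)]
4. C_y = 20  [C = 2·N−B = 2·(33/2, 35/2)−(16, 15)]
   so C = (17, 20)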